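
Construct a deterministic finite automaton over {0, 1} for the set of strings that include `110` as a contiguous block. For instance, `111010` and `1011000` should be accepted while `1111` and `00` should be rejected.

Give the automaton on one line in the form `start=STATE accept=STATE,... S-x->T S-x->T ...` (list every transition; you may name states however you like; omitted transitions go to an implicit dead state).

start=A accept=D A-0->A A-1->B B-0->A B-1->C C-0->D C-1->C D-0->D D-1->D

Track how much of `110` has been matched so far: state A is no progress, D is the absorbing accept state reached once `110` has occurred. Intermediate states record partial matches; on a mismatch, fall back to the longest reusable overlap.
With 4 states:
       0  1 
>  A   A  B 
   B   A  C 
   C   D  C 
 * D   D  D 
(> = start, * = accepting)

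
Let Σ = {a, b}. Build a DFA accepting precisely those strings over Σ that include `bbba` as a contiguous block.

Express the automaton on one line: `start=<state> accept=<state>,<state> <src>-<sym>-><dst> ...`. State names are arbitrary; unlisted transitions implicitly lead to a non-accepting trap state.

start=q0 accept=q4 q0-a->q0 q0-b->q1 q1-a->q0 q1-b->q2 q2-a->q0 q2-b->q3 q3-a->q4 q3-b->q3 q4-a->q4 q4-b->q4

Track how much of `bbba` has been matched so far: state q0 is no progress, q4 is the absorbing accept state reached once `bbba` has occurred. Intermediate states record partial matches; on a mismatch, fall back to the longest reusable overlap.
With 5 states:
        a   b  
>  q0   q0  q1 
   q1   q0  q2 
   q2   q0  q3 
   q3   q4  q3 
 * q4   q4  q4 
(> = start, * = accepting)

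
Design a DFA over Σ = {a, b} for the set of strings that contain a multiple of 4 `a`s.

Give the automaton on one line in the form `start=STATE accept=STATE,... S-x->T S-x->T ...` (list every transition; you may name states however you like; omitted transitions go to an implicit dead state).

start=S0 accept=S0 S0-a->S1 S0-b->S0 S1-a->S2 S1-b->S1 S2-a->S3 S2-b->S2 S3-a->S0 S3-b->S3

Keep the running count of `a`s modulo 4: each `a` advances along the cycle S0 → S1 → S2 → S3 → S0 while other symbols loop. Accept at S0.
A 4-state machine:
        a   b  
>* S0   S1  S0 
   S1   S2  S1 
   S2   S3  S2 
   S3   S0  S3 
(> = start, * = accepting)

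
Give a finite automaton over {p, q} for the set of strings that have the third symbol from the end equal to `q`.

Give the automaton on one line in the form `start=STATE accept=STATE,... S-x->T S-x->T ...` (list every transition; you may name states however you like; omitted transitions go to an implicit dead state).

A DFA must remember the last 3 symbols (since which symbol is third-to-last isn't known until the input ends). Use one state per possible window of the last ≤3 symbols; accept from those whose window starts with `q`.
With 15 states:
       p  q 
>  A   B  C 
   B   D  E 
   C   F  G 
   D   H  I 
   E   J  K 
   F   L  M 
   G   N  O 
   H   H  I 
   I   J  K 
   J   L  M 
   K   N  O 
 * L   H  I 
 * M   J  K 
 * N   L  M 
 * O   N  O 
(> = start, * = accepting)

start=A accept=L,M,N,O A-p->B A-q->C B-p->D B-q->E C-p->F C-q->G D-p->H D-q->I E-p->J E-q->K F-p->L F-q->M G-p->N G-q->O H-p->H H-q->I I-p->J I-q->K J-p->L J-q->M K-p->N K-q->O L-p->H L-q->I M-p->J M-q->K N-p->L N-q->M O-p->N O-q->O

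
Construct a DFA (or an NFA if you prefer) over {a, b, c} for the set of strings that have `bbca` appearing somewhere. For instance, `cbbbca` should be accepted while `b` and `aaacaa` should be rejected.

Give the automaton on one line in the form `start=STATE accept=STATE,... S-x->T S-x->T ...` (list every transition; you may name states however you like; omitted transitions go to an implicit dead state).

start=s0 accept=s4 s0-a->s0 s0-b->s1 s0-c->s0 s1-a->s0 s1-b->s2 s1-c->s0 s2-a->s0 s2-b->s2 s2-c->s3 s3-a->s4 s3-b->s1 s3-c->s0 s4-a->s4 s4-b->s4 s4-c->s4

Track how much of `bbca` has been matched so far: state s0 is no progress, s4 is the absorbing accept state reached once `bbca` has occurred. Intermediate states record partial matches; on a mismatch, fall back to the longest reusable overlap.
        a   b   c  
>  s0   s0  s1  s0 
   s1   s0  s2  s0 
   s2   s0  s2  s3 
   s3   s4  s1  s0 
 * s4   s4  s4  s4 
(> = start, * = accepting)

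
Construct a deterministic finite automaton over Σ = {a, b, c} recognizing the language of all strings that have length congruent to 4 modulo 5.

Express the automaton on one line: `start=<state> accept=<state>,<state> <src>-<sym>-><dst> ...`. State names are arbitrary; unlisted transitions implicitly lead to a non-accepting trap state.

start=S0 accept=S4 S0-a->S1 S0-b->S1 S0-c->S1 S1-a->S2 S1-b->S2 S1-c->S2 S2-a->S3 S2-b->S3 S2-c->S3 S3-a->S4 S3-b->S4 S3-c->S4 S4-a->S0 S4-b->S0 S4-c->S0

Only the length mod 5 matters, so use a 5-cycle: from any state, every input symbol moves to the next state, wrapping S4 back to S0. Mark S4 accepting.
With 5 states:
        a   b   c  
>  S0   S1  S1  S1 
   S1   S2  S2  S2 
   S2   S3  S3  S3 
   S3   S4  S4  S4 
 * S4   S0  S0  S0 
(> = start, * = accepting)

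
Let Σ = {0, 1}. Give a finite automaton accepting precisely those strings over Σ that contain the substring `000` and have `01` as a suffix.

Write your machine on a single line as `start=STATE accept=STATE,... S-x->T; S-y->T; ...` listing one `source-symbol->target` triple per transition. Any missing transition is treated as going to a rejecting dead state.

start=q0; accept=q4; q0-0->q1; q0-1->q0; q1-0->q2; q1-1->q0; q2-0->q3; q2-1->q0; q3-0->q3; q3-1->q4; q4-0->q3; q4-1->q5; q5-0->q3; q5-1->q5

Handle the two conditions separately and then intersect. The first has 4 states tracking whether and how much of `000` has been seen; the second has 3 states tracking how much of the suffix `01` has currently been matched. A product state is a pair (one from each), accepting exactly when both do. Equivalent product states are then merged.
6 states suffice.
        0   1  
>  q0   q1  q0 
   q1   q2  q0 
   q2   q3  q0 
   q3   q3  q4 
 * q4   q3  q5 
   q5   q3  q5 
(> = start, * = accepting)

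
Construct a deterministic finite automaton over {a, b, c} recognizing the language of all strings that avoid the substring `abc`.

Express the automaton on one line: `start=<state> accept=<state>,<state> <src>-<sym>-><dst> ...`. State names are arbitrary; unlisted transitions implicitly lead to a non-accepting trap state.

start=q0 accept=q0,q1,q2 q0-a->q1 q0-b->q0 q0-c->q0 q1-a->q1 q1-b->q2 q1-c->q0 q2-a->q1 q2-b->q0 q2-c->q3 q3-a->q3 q3-b->q3 q3-c->q3

This is the complement of 'contains `abc`'. Use the same substring-matching states — q0 through q3 holding how much of `abc` has just been matched — but flip the accepting set: everything except the trap q3 accepts.
With 4 states:
        a   b   c  
>* q0   q1  q0  q0 
 * q1   q1  q2  q0 
 * q2   q1  q0  q3 
   q3   q3  q3  q3 
(> = start, * = accepting)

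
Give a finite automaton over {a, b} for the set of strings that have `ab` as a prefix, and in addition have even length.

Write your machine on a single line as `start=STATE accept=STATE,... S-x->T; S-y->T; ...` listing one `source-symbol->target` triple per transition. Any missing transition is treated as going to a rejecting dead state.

start=s0; accept=s4; s0-a->s1; s0-b->s2; s1-a->s3; s1-b->s4; s2-a->s3; s2-b->s3; s3-a->s2; s3-b->s2; s4-a->s5; s4-b->s5; s5-a->s4; s5-b->s4

Run two small machines in parallel and take their product. The first has 4 states tracking whether the input so far still matches the prefix `ab`; the second has 2 states tracking the input length modulo 2. A product state is a pair (one from each), accepting exactly when both do.
With 6 states:
        a   b  
>  s0   s1  s2 
   s1   s3  s4 
   s2   s3  s3 
   s3   s2  s2 
 * s4   s5  s5 
   s5   s4  s4 
(> = start, * = accepting)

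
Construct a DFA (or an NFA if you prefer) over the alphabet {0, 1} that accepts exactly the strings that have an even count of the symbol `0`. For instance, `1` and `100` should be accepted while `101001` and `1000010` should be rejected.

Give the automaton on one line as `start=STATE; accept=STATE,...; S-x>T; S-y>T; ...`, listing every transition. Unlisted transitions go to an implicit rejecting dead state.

The only thing that matters is how many `0`s have appeared, reduced mod 2. Use one state per residue: q0 for 0, …, q1 for 1. Reading `0` moves to the next residue; anything else stays put. q0 is accepting.
2 states suffice.
        0   1  
>* q0   q1  q0 
   q1   q0  q1 
(> = start, * = accepting)

start=q0; accept=q0; q0-0>q1; q0-1>q0; q1-0>q0; q1-1>q1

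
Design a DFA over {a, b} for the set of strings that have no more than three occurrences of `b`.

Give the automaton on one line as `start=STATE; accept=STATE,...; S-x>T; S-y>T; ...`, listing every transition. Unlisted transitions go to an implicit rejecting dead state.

start=q0; accept=q0,q1,q2,q3; q0-a>q0; q0-b>q1; q1-a>q1; q1-b>q2; q2-a>q2; q2-b>q3; q3-a>q3; q3-b>q4; q4-a>q4; q4-b>q4

Only the number of `b`s matters, and only up to 4. Make a chain q0 → q1 → q2 → q3 → q4 advanced by each `b` (with q4 absorbing); every other symbol self-loops. The accepting set is {q0, q1, q2, q3}.
With 5 states:
        a   b  
>* q0   q0  q1 
 * q1   q1  q2 
 * q2   q2  q3 
 * q3   q3  q4 
   q4   q4  q4 
(> = start, * = accepting)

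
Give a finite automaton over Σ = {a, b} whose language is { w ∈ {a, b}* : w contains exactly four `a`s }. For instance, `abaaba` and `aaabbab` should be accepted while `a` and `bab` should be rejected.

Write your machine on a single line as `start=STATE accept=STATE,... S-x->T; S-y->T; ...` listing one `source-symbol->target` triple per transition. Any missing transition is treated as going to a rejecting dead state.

Only the number of `a`s matters, and only up to 5. Make a chain s0 → s1 → s2 → s3 → s4 → s5 advanced by each `a` (with s5 absorbing); every other symbol self-loops. The accepting set is {s4}.
6 states suffice.
        a   b  
>  s0   s1  s0 
   s1   s2  s1 
   s2   s3  s2 
   s3   s4  s3 
 * s4   s5  s4 
   s5   s5  s5 
(> = start, * = accepting)

start=s0; accept=s4; s0-a->s1; s0-b->s0; s1-a->s2; s1-b->s1; s2-a->s3; s2-b->s2; s3-a->s4; s3-b->s3; s4-a->s5; s4-b->s4; s5-a->s5; s5-b->s5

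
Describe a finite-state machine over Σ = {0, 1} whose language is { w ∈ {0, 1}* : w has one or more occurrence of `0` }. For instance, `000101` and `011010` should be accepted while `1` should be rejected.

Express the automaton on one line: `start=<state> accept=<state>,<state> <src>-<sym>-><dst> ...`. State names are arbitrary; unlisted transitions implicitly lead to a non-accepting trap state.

Count `0`s, saturating at 2: state s0 means no `0` yet, s1 means one `0` seen, s2 means more than one. Each `0` increments (capped at s2); other symbols loop. Accept from {s1, s2}.
With 3 states:
        0   1  
>  s0   s1  s0 
 * s1   s2  s1 
 * s2   s2  s2 
(> = start, * = accepting)

start=s0 accept=s1,s2 s0-0->s1 s0-1->s0 s1-0->s2 s1-1->s1 s2-0->s2 s2-1->s2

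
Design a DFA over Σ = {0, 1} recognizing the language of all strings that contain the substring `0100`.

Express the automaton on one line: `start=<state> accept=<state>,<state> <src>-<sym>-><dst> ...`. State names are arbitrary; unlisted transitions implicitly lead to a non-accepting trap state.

States s0..s3 record the length of the longest prefix of `0100` that matches the current input suffix. Reaching s4 means `0100` has been seen, and we stay there forever. Accept from s4.
With 5 states:
        0   1  
>  s0   s1  s0 
   s1   s1  s2 
   s2   s3  s0 
   s3   s4  s2 
 * s4   s4  s4 
(> = start, * = accepting)

start=s0 accept=s4 s0-0->s1 s0-1->s0 s1-0->s1 s1-1->s2 s2-0->s3 s2-1->s0 s3-0->s4 s3-1->s2 s4-0->s4 s4-1->s4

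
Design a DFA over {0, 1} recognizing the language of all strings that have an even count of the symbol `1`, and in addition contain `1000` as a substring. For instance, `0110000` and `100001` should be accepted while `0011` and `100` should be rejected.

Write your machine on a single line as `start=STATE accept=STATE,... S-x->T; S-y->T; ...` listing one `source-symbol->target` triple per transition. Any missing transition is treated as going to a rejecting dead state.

start=q0; accept=q8; q0-0->q0; q0-1->q1; q1-0->q2; q1-1->q3; q2-0->q4; q2-1->q3; q3-0->q5; q3-1->q1; q4-0->q6; q4-1->q3; q5-0->q7; q5-1->q1; q6-0->q6; q6-1->q8; q7-0->q8; q7-1->q1; q8-0->q8; q8-1->q6

Run two small machines in parallel and take their product. The first has 2 states tracking the count of `1`s modulo 2; the second has 5 states tracking whether and how much of `1000` has been seen. A product state is a pair (one from each), accepting exactly when both do.
With 9 states:
        0   1  
>  q0   q0  q1 
   q1   q2  q3 
   q2   q4  q3 
   q3   q5  q1 
   q4   q6  q3 
   q5   q7  q1 
   q6   q6  q8 
   q7   q8  q1 
 * q8   q8  q6 
(> = start, * = accepting)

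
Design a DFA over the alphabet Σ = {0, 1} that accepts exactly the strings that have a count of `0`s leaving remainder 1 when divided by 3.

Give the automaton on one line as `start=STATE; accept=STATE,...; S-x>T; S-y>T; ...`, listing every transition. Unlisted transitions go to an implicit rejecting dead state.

start=q0; accept=q1; q0-0>q1; q0-1>q0; q1-0>q2; q1-1>q1; q2-0>q0; q2-1>q2

The only thing that matters is how many `0`s have appeared, reduced mod 3. Use one state per residue: q0 for 0, …, q2 for 2. Reading `0` moves to the next residue; anything else stays put. q1 is accepting.
3 states suffice.
        0   1  
>  q0   q1  q0 
 * q1   q2  q1 
   q2   q0  q2 
(> = start, * = accepting)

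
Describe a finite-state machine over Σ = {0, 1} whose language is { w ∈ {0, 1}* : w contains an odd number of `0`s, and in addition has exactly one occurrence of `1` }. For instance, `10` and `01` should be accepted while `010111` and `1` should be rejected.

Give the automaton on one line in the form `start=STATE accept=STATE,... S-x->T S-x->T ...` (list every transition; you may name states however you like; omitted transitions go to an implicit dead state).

start=q0 accept=q3 q0-0->q1 q0-1->q2 q1-0->q0 q1-1->q3 q2-0->q3 q2-1->q4 q3-0->q2 q3-1->q4 q4-0->q4 q4-1->q4

Build one automaton per condition and run them in lockstep. The first has 2 states tracking the count of `0`s modulo 2; the second has 3 states tracking the count of `1`s, saturating at 2. A product state is a pair (one from each), accepting exactly when both do. Equivalent product states are then merged.
A 5-state machine:
        0   1  
>  q0   q1  q2 
   q1   q0  q3 
   q2   q3  q4 
 * q3   q2  q4 
   q4   q4  q4 
(> = start, * = accepting)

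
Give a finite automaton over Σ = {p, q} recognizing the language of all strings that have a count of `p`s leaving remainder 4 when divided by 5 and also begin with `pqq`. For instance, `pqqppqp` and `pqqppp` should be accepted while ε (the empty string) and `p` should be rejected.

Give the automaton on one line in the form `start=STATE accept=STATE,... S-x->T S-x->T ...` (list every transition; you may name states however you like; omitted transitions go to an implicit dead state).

start=S0 accept=S7 S0-p->S1 S0-q->S2 S1-p->S2 S1-q->S3 S2-p->S2 S2-q->S2 S3-p->S2 S3-q->S4 S4-p->S5 S4-q->S4 S5-p->S6 S5-q->S5 S6-p->S7 S6-q->S6 S7-p->S8 S7-q->S7 S8-p->S4 S8-q->S8

Handle the two conditions separately and then intersect. One (5 states) tracks the count of `p`s modulo 5; the other (5 states) tracks whether the input so far still matches the prefix `pqq`. Each combined state is a pair, one component from each; accept when both components accept. Minimizing collapses redundant product states.
        p   q  
>  S0   S1  S2 
   S1   S2  S3 
   S2   S2  S2 
   S3   S2  S4 
   S4   S5  S4 
   S5   S6  S5 
   S6   S7  S6 
 * S7   S8  S7 
   S8   S4  S8 
(> = start, * = accepting)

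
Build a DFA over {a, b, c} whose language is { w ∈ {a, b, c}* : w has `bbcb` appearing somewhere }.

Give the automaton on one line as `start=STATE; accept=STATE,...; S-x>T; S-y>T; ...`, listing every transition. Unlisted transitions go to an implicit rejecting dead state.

start=s0; accept=s4; s0-a>s0; s0-b>s1; s0-c>s0; s1-a>s0; s1-b>s2; s1-c>s0; s2-a>s0; s2-b>s2; s2-c>s3; s3-a>s0; s3-b>s4; s3-c>s0; s4-a>s4; s4-b>s4; s4-c>s4

Track how much of `bbcb` has been matched so far: state s0 is no progress, s4 is the absorbing accept state reached once `bbcb` has occurred. Intermediate states record partial matches; on a mismatch, fall back to the longest reusable overlap.
5 states suffice.
        a   b   c  
>  s0   s0  s1  s0 
   s1   s0  s2  s0 
   s2   s0  s2  s3 
   s3   s0  s4  s0 
 * s4   s4  s4  s4 
(> = start, * = accepting)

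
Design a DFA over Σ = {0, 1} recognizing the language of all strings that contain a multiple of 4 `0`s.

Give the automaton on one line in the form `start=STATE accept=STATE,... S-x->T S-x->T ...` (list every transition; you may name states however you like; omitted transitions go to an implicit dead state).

start=A accept=A A-0->B A-1->A B-0->C B-1->B C-0->D C-1->C D-0->A D-1->D

Keep the running count of `0`s modulo 4: each `0` advances along the cycle A → B → C → D → A while other symbols loop. Accept at A.
A 4-state machine:
       0  1 
>* A   B  A 
   B   C  B 
   C   D  C 
   D   A  D 
(> = start, * = accepting)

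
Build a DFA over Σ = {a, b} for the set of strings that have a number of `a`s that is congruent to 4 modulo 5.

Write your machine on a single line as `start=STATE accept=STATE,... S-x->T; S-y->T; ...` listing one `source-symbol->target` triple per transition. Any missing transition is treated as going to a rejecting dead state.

start=S0; accept=S4; S0-a->S1; S0-b->S0; S1-a->S2; S1-b->S1; S2-a->S3; S2-b->S2; S3-a->S4; S3-b->S3; S4-a->S0; S4-b->S4

Keep the running count of `a`s modulo 5: each `a` advances along the cycle S0 → S1 → S2 → S3 → S4 → S0 while other symbols loop. Accept at S4.
        a   b  
>  S0   S1  S0 
   S1   S2  S1 
   S2   S3  S2 
   S3   S4  S3 
 * S4   S0  S4 
(> = start, * = accepting)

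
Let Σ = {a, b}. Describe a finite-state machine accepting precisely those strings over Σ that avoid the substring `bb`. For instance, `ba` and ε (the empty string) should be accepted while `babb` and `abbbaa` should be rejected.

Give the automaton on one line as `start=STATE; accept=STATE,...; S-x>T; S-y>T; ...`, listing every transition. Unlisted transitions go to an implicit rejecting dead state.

start=q0; accept=q0,q1; q0-a>q0; q0-b>q1; q1-a>q0; q1-b>q2; q2-a>q2; q2-b>q2

This is the complement of 'contains `bb`'. Use the same substring-matching states — q0 through q2 holding how much of `bb` has just been matched — but flip the accepting set: everything except the trap q2 accepts.
        a   b  
>* q0   q0  q1 
 * q1   q0  q2 
   q2   q2  q2 
(> = start, * = accepting)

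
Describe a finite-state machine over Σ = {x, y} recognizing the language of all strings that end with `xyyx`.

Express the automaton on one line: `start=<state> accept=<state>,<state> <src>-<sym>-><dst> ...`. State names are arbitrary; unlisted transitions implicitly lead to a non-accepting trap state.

Let each state record the length of the longest suffix of the input read so far that is also a prefix of `xyyx`. q1 means the last symbol is `x`; q2 means the last 2 symbols are `xy`; q3 means the last 3 symbols are `xyy`; q4 means the last 4 symbols are `xyyx`. Accept only at q4, where the string currently ends in `xyyx`.
A 5-state machine:
        x   y  
>  q0   q1  q0 
   q1   q1  q2 
   q2   q1  q3 
   q3   q4  q0 
 * q4   q1  q2 
(> = start, * = accepting)

start=q0 accept=q4 q0-x->q1 q0-y->q0 q1-x->q1 q1-y->q2 q2-x->q1 q2-y->q3 q3-x->q4 q3-y->q0 q4-x->q1 q4-y->q2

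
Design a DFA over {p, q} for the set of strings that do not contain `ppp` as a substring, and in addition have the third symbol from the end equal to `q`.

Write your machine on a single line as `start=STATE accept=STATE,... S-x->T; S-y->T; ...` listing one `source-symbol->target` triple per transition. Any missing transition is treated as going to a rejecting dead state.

Build one automaton per condition and run them in lockstep. The first has 4 states tracking partial matches of the forbidden pattern `ppp`; the second has 15 states tracking the last 3 symbols read. A product state is a pair (one from each), accepting exactly when both do.
With 22 states:
          p    q  
>  S0     S1   S2 
   S1     S3   S4 
   S2     S5   S6 
   S3     S7   S8 
   S4     S9  S10 
   S5    S11  S12 
   S6    S13  S14 
   S7     S7  S15 
   S8     S9  S10 
   S9    S11  S12 
   S10   S13  S14 
 * S11    S7   S8 
 * S12    S9  S10 
 * S13   S11  S12 
 * S14   S13  S14 
   S15   S16  S17 
   S16   S18  S19 
   S17   S20  S21 
   S18    S7  S15 
   S19   S16  S17 
   S20   S18  S19 
   S21   S20  S21 
(> = start, * = accepting)

start=S0; accept=S11,S12,S13,S14; S0-p->S1; S0-q->S2; S1-p->S3; S1-q->S4; S2-p->S5; S2-q->S6; S3-p->S7; S3-q->S8; S4-p->S9; S4-q->S10; S5-p->S11; S5-q->S12; S6-p->S13; S6-q->S14; S7-p->S7; S7-q->S15; S8-p->S9; S8-q->S10; S9-p->S11; S9-q->S12; S10-p->S13; S10-q->S14; S11-p->S7; S11-q->S8; S12-p->S9; S12-q->S10; S13-p->S11; S13-q->S12; S14-p->S13; S14-q->S14; S15-p->S16; S15-q->S17; S16-p->S18; S16-q->S19; S17-p->S20; S17-q->S21; S18-p->S7; S18-q->S15; S19-p->S16; S19-q->S17; S20-p->S18; S20-q->S19; S21-p->S20; S21-q->S21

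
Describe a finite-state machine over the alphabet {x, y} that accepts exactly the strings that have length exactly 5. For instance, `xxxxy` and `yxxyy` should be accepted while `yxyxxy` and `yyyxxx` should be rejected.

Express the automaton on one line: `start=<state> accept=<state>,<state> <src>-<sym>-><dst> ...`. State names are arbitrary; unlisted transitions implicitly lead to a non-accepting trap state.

We only need to distinguish lengths 0, 1, …, 5, and '>5'. Chain q0 → q1 → q2 → q3 → q4 → q5 → q6 on every symbol, with q6 looping. Accepting states: {q5}.
A 7-state machine:
        x   y  
>  q0   q1  q1 
   q1   q2  q2 
   q2   q3  q3 
   q3   q4  q4 
   q4   q5  q5 
 * q5   q6  q6 
   q6   q6  q6 
(> = start, * = accepting)

start=q0 accept=q5 q0-x->q1 q0-y->q1 q1-x->q2 q1-y->q2 q2-x->q3 q2-y->q3 q3-x->q4 q3-y->q4 q4-x->q5 q4-y->q5 q5-x->q6 q5-y->q6 q6-x->q6 q6-y->q6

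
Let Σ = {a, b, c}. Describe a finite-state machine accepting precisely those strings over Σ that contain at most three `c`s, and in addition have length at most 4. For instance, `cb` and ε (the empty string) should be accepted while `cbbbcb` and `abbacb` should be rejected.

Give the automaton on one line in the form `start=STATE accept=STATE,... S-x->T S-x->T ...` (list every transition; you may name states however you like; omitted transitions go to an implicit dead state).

Build one automaton per condition and run them in lockstep. One (5 states) tracks the count of `c`s, saturating at 4; the other (6 states) tracks the input length, saturating at 5. Each combined state is a pair, one component from each; accept when both components accept.
20 states suffice.
          a    b    c  
>* q0     q1   q1   q2 
 * q1     q3   q3   q4 
 * q2     q4   q4   q5 
 * q3     q6   q6   q7 
 * q4     q7   q7   q8 
 * q5     q8   q8   q9 
 * q6    q10  q10  q11 
 * q7    q11  q11  q12 
 * q8    q12  q12  q13 
 * q9    q13  q13  q14 
 * q10   q15  q15  q16 
 * q11   q16  q16  q17 
 * q12   q17  q17  q18 
 * q13   q18  q18  q19 
   q14   q19  q19  q19 
   q15   q15  q15  q16 
   q16   q16  q16  q17 
   q17   q17  q17  q18 
   q18   q18  q18  q19 
   q19   q19  q19  q19 
(> = start, * = accepting)

start=q0 accept=q0,q1,q2,q3,q4,q5,q6,q7,q8,q9,q10,q11,q12,q13 q0-a->q1 q0-b->q1 q0-c->q2 q1-a->q3 q1-b->q3 q1-c->q4 q2-a->q4 q2-b->q4 q2-c->q5 q3-a->q6 q3-b->q6 q3-c->q7 q4-a->q7 q4-b->q7 q4-c->q8 q5-a->q8 q5-b->q8 q5-c->q9 q6-a->q10 q6-b->q10 q6-c->q11 q7-a->q11 q7-b->q11 q7-c->q12 q8-a->q12 q8-b->q12 q8-c->q13 q9-a->q13 q9-b->q13 q9-c->q14 q10-a->q15 q10-b->q15 q10-c->q16 q11-a->q16 q11-b->q16 q11-c->q17 q12-a->q17 q12-b->q17 q12-c->q18 q13-a->q18 q13-b->q18 q13-c->q19 q14-a->q19 q14-b->q19 q14-c->q19 q15-a->q15 q15-b->q15 q15-c->q16 q16-a->q16 q16-b->q16 q16-c->q17 q17-a->q17 q17-b->q17 q17-c->q18 q18-a->q18 q18-b->q18 q18-c->q19 q19-a->q19 q19-b->q19 q19-c->q19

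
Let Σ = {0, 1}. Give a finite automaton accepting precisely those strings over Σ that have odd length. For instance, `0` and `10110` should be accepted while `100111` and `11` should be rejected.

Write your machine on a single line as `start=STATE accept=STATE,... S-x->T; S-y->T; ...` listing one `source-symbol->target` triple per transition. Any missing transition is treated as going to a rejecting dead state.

start=q0; accept=q1; q0-0->q1; q0-1->q1; q1-0->q0; q1-1->q0

Count input length modulo 2: every symbol advances one step around the cycle q0 → q1 → q0. Accept at q1.
        0   1  
>  q0   q1  q1 
 * q1   q0  q0 
(> = start, * = accepting)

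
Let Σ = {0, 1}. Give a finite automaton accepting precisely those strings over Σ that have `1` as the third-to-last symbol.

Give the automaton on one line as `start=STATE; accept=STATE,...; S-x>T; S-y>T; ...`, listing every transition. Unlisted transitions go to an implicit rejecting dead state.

start=s0; accept=s11,s12,s13,s14; s0-0>s1; s0-1>s2; s1-0>s3; s1-1>s4; s2-0>s5; s2-1>s6; s3-0>s7; s3-1>s8; s4-0>s9; s4-1>s10; s5-0>s11; s5-1>s12; s6-0>s13; s6-1>s14; s7-0>s7; s7-1>s8; s8-0>s9; s8-1>s10; s9-0>s11; s9-1>s12; s10-0>s13; s10-1>s14; s11-0>s7; s11-1>s8; s12-0>s9; s12-1>s10; s13-0>s11; s13-1>s12; s14-0>s13; s14-1>s14

Because acceptance depends on a position counted from the end, the machine has to buffer the most recent 3 symbols. Make each state the string of the last up-to-3 symbols read; on input `x` shift the window left and append `x`. Accept when the buffered window has length 3 and begins with `1`.
A 15-state machine:
          0    1  
>  s0     s1   s2 
   s1     s3   s4 
   s2     s5   s6 
   s3     s7   s8 
   s4     s9  s10 
   s5    s11  s12 
   s6    s13  s14 
   s7     s7   s8 
   s8     s9  s10 
   s9    s11  s12 
   s10   s13  s14 
 * s11    s7   s8 
 * s12    s9  s10 
 * s13   s11  s12 
 * s14   s13  s14 
(> = start, * = accepting)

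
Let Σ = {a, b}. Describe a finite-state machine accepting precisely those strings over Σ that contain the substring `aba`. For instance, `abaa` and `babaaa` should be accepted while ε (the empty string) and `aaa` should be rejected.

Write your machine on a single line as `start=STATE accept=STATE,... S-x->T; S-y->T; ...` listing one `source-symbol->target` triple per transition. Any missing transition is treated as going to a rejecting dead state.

Track how much of `aba` has been matched so far: state s0 is no progress, s3 is the absorbing accept state reached once `aba` has occurred. Intermediate states record partial matches; on a mismatch, fall back to the longest reusable overlap.
A 4-state machine:
        a   b  
>  s0   s1  s0 
   s1   s1  s2 
   s2   s3  s0 
 * s3   s3  s3 
(> = start, * = accepting)

start=s0; accept=s3; s0-a->s1; s0-b->s0; s1-a->s1; s1-b->s2; s2-a->s3; s2-b->s0; s3-a->s3; s3-b->s3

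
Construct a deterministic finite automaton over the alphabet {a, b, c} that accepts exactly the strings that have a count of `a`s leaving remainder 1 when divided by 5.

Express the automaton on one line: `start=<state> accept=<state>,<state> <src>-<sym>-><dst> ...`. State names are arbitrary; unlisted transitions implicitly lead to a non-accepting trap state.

start=q0 accept=q1 q0-a->q1 q0-b->q0 q0-c->q0 q1-a->q2 q1-b->q1 q1-c->q1 q2-a->q3 q2-b->q2 q2-c->q2 q3-a->q4 q3-b->q3 q3-c->q3 q4-a->q0 q4-b->q4 q4-c->q4

Keep the running count of `a`s modulo 5: each `a` advances along the cycle q0 → q1 → q2 → q3 → q4 → q0 while other symbols loop. Accept at q1.
With 5 states:
        a   b   c  
>  q0   q1  q0  q0 
 * q1   q2  q1  q1 
   q2   q3  q2  q2 
   q3   q4  q3  q3 
   q4   q0  q4  q4 
(> = start, * = accepting)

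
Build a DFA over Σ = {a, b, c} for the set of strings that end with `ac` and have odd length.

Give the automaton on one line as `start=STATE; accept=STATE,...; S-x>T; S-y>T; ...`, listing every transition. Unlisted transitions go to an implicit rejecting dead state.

start=S0; accept=S3; S0-a>S1; S0-b>S1; S0-c>S1; S1-a>S2; S1-b>S0; S1-c>S0; S2-a>S1; S2-b>S1; S2-c>S3; S3-a>S2; S3-b>S0; S3-c>S0

Build one automaton per condition and run them in lockstep. The first has 3 states tracking how much of the suffix `ac` has currently been matched; the second has 2 states tracking the input length modulo 2. A product state is a pair (one from each), accepting exactly when both do. Equivalent product states are then merged.
4 states suffice.
        a   b   c  
>  S0   S1  S1  S1 
   S1   S2  S0  S0 
   S2   S1  S1  S3 
 * S3   S2  S0  S0 
(> = start, * = accepting)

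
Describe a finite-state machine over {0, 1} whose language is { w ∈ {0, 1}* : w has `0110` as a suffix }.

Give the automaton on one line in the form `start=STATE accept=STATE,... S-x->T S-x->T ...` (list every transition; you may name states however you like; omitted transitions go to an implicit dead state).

Let each state record the length of the longest suffix of the input read so far that is also a prefix of `0110`. B means the last symbol is `0`; C means the last 2 symbols are `01`; D means the last 3 symbols are `011`; E means the last 4 symbols are `0110`. Accept only at E, where the string currently ends in `0110`.
With 5 states:
       0  1 
>  A   B  A 
   B   B  C 
   C   B  D 
   D   E  A 
 * E   B  C 
(> = start, * = accepting)

start=A accept=E A-0->B A-1->A B-0->B B-1->C C-0->B C-1->D D-0->E D-1->A E-0->B E-1->C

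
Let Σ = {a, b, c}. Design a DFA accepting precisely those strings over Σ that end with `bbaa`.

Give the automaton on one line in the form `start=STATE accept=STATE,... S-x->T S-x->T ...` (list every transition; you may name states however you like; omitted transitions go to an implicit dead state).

Let each state record the length of the longest suffix of the input read so far that is also a prefix of `bbaa`. q1 means the last symbol is `b`; q2 means the last 2 symbols are `bb`; q3 means the last 3 symbols are `bba`; q4 means the last 4 symbols are `bbaa`. Accept only at q4, where the string currently ends in `bbaa`.
With 5 states:
        a   b   c  
>  q0   q0  q1  q0 
   q1   q0  q2  q0 
   q2   q3  q2  q0 
   q3   q4  q1  q0 
 * q4   q0  q1  q0 
(> = start, * = accepting)

start=q0 accept=q4 q0-a->q0 q0-b->q1 q0-c->q0 q1-a->q0 q1-b->q2 q1-c->q0 q2-a->q3 q2-b->q2 q2-c->q0 q3-a->q4 q3-b->q1 q3-c->q0 q4-a->q0 q4-b->q1 q4-c->q0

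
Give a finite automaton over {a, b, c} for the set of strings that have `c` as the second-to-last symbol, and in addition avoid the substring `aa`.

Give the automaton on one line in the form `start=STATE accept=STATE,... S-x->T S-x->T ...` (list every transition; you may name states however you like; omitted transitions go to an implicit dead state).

start=q0 accept=q10,q11,q12 q0-a->q1 q0-b->q2 q0-c->q3 q1-a->q4 q1-b->q5 q1-c->q6 q2-a->q7 q2-b->q8 q2-c->q9 q3-a->q10 q3-b->q11 q3-c->q12 q4-a->q4 q4-b->q13 q4-c->q14 q5-a->q7 q5-b->q8 q5-c->q9 q6-a->q10 q6-b->q11 q6-c->q12 q7-a->q4 q7-b->q5 q7-c->q6 q8-a->q7 q8-b->q8 q8-c->q9 q9-a->q10 q9-b->q11 q9-c->q12 q10-a->q4 q10-b->q5 q10-c->q6 q11-a->q7 q11-b->q8 q11-c->q9 q12-a->q10 q12-b->q11 q12-c->q12 q13-a->q15 q13-b->q16 q13-c->q17 q14-a->q18 q14-b->q19 q14-c->q20 q15-a->q4 q15-b->q13 q15-c->q14 q16-a->q15 q16-b->q16 q16-c->q17 q17-a->q18 q17-b->q19 q17-c->q20 q18-a->q4 q18-b->q13 q18-c->q14 q19-a->q15 q19-b->q16 q19-c->q17 q20-a->q18 q20-b->q19 q20-c->q20

Run two small machines in parallel and take their product. One (13 states) tracks the last 2 symbols read; the other (3 states) tracks partial matches of the forbidden pattern `aa`. Each combined state is a pair, one component from each; accept when both components accept.
A 21-state machine:
          a    b    c  
>  q0     q1   q2   q3 
   q1     q4   q5   q6 
   q2     q7   q8   q9 
   q3    q10  q11  q12 
   q4     q4  q13  q14 
   q5     q7   q8   q9 
   q6    q10  q11  q12 
   q7     q4   q5   q6 
   q8     q7   q8   q9 
   q9    q10  q11  q12 
 * q10    q4   q5   q6 
 * q11    q7   q8   q9 
 * q12   q10  q11  q12 
   q13   q15  q16  q17 
   q14   q18  q19  q20 
   q15    q4  q13  q14 
   q16   q15  q16  q17 
   q17   q18  q19  q20 
   q18    q4  q13  q14 
   q19   q15  q16  q17 
   q20   q18  q19  q20 
(> = start, * = accepting)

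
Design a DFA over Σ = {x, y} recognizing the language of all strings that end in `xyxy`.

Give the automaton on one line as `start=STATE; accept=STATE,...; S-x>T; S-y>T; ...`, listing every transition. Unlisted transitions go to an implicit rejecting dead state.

start=A; accept=E; A-x>B; A-y>A; B-x>B; B-y>C; C-x>D; C-y>A; D-x>B; D-y>E; E-x>D; E-y>A

Remember how much of `xyxy` the current input suffix matches. State A means no match yet; B means the last symbol is `x`; C means the last 2 symbols are `xy`; D means the last 3 symbols are `xyx`; E means the last 4 symbols are `xyxy`. Only E accepts. On a mismatch, fall back to the longest proper suffix that is still a prefix of `xyxy`.
5 states suffice.
       x  y 
>  A   B  A 
   B   B  C 
   C   D  A 
   D   B  E 
 * E   D  A 
(> = start, * = accepting)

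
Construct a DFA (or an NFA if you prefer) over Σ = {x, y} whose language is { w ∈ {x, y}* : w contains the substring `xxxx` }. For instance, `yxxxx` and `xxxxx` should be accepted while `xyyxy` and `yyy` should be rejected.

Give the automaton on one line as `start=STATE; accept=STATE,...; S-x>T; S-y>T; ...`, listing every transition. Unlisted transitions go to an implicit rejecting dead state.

start=S0; accept=S4; S0-x>S1; S0-y>S0; S1-x>S2; S1-y>S0; S2-x>S3; S2-y>S0; S3-x>S4; S3-y>S0; S4-x>S4; S4-y>S4

Track how much of `xxxx` has been matched so far: state S0 is no progress, S4 is the absorbing accept state reached once `xxxx` has occurred. Intermediate states record partial matches; on a mismatch, fall back to the longest reusable overlap.
A 5-state machine:
        x   y  
>  S0   S1  S0 
   S1   S2  S0 
   S2   S3  S0 
   S3   S4  S0 
 * S4   S4  S4 
(> = start, * = accepting)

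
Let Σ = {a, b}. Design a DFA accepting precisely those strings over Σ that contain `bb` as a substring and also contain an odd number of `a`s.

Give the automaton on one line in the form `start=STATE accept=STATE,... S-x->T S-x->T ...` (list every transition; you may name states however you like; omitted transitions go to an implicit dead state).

start=q0 accept=q5 q0-a->q1 q0-b->q2 q1-a->q0 q1-b->q3 q2-a->q1 q2-b->q4 q3-a->q0 q3-b->q5 q4-a->q5 q4-b->q4 q5-a->q4 q5-b->q5

Run two small machines in parallel and take their product. One (3 states) tracks whether and how much of `bb` has been seen; the other (2 states) tracks the count of `a`s modulo 2. Each combined state is a pair, one component from each; accept when both components accept.
With 6 states:
        a   b  
>  q0   q1  q2 
   q1   q0  q3 
   q2   q1  q4 
   q3   q0  q5 
   q4   q5  q4 
 * q5   q4  q5 
(> = start, * = accepting)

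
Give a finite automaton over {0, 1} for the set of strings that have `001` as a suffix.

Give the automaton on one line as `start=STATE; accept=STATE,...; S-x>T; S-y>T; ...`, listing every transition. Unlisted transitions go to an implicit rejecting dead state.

Let each state record the length of the longest suffix of the input read so far that is also a prefix of `001`. q1 means the last symbol is `0`; q2 means the last 2 symbols are `00`; q3 means the last 3 symbols are `001`. Accept only at q3, where the string currently ends in `001`.
4 states suffice.
        0   1  
>  q0   q1  q0 
   q1   q2  q0 
   q2   q2  q3 
 * q3   q1  q0 
(> = start, * = accepting)

start=q0; accept=q3; q0-0>q1; q0-1>q0; q1-0>q2; q1-1>q0; q2-0>q2; q2-1>q3; q3-0>q1; q3-1>q0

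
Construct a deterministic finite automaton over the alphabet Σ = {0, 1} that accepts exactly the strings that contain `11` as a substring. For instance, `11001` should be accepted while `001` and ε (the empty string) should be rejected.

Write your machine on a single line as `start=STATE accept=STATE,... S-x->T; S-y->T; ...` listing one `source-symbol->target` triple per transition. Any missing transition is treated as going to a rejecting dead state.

start=q0; accept=q2; q0-0->q0; q0-1->q1; q1-0->q0; q1-1->q2; q2-0->q2; q2-1->q2

States q0..q1 record the length of the longest prefix of `11` that matches the current input suffix. Reaching q2 means `11` has been seen, and we stay there forever. Accept from q2.
        0   1  
>  q0   q0  q1 
   q1   q0  q2 
 * q2   q2  q2 
(> = start, * = accepting)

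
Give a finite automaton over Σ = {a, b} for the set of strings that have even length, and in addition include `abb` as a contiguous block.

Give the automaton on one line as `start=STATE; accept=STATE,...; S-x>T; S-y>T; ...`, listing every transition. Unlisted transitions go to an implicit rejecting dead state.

start=q0; accept=q7; q0-a>q1; q0-b>q2; q1-a>q3; q1-b>q4; q2-a>q3; q2-b>q0; q3-a>q1; q3-b>q5; q4-a>q1; q4-b>q6; q5-a>q3; q5-b>q7; q6-a>q7; q6-b>q7; q7-a>q6; q7-b>q6

Run two small machines in parallel and take their product. The first has 2 states tracking the input length modulo 2; the second has 4 states tracking whether and how much of `abb` has been seen. A product state is a pair (one from each), accepting exactly when both do.
With 8 states:
        a   b  
>  q0   q1  q2 
   q1   q3  q4 
   q2   q3  q0 
   q3   q1  q5 
   q4   q1  q6 
   q5   q3  q7 
   q6   q7  q7 
 * q7   q6  q6 
(> = start, * = accepting)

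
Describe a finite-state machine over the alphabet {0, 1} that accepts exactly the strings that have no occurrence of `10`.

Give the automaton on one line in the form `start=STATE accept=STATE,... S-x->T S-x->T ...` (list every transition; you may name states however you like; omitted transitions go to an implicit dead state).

start=S0 accept=S0,S1 S0-0->S0 S0-1->S1 S1-0->S2 S1-1->S1 S2-0->S2 S2-1->S2

This is the complement of 'contains `10`'. Use the same substring-matching states — S0 through S2 holding how much of `10` has just been matched — but flip the accepting set: everything except the trap S2 accepts.
A 3-state machine:
        0   1  
>* S0   S0  S1 
 * S1   S2  S1 
   S2   S2  S2 
(> = start, * = accepting)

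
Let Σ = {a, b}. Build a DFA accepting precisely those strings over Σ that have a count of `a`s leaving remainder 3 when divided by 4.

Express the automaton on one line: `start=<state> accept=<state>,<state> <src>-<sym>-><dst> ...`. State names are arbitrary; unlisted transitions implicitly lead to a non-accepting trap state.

start=S0 accept=S3 S0-a->S1 S0-b->S0 S1-a->S2 S1-b->S1 S2-a->S3 S2-b->S2 S3-a->S0 S3-b->S3

The only thing that matters is how many `a`s have appeared, reduced mod 4. Use one state per residue: S0 for 0, …, S3 for 3. Reading `a` moves to the next residue; anything else stays put. S3 is accepting.
4 states suffice.
        a   b  
>  S0   S1  S0 
   S1   S2  S1 
   S2   S3  S2 
 * S3   S0  S3 
(> = start, * = accepting)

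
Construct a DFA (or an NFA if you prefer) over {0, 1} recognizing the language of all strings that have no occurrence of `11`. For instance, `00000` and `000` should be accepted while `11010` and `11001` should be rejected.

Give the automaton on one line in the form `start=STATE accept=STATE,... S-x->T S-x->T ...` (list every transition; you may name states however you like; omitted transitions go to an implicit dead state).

start=q0 accept=q0,q1 q0-0->q0 q0-1->q1 q1-0->q0 q1-1->q2 q2-0->q2 q2-1->q2

This is the complement of 'contains `11`'. Use the same substring-matching states — q0 through q2 holding how much of `11` has just been matched — but flip the accepting set: everything except the trap q2 accepts.
        0   1  
>* q0   q0  q1 
 * q1   q0  q2 
   q2   q2  q2 
(> = start, * = accepting)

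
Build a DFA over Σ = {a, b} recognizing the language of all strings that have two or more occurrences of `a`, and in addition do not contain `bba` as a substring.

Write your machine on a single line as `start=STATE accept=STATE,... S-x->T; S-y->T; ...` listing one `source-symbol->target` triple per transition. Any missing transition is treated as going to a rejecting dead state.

Handle the two conditions separately and then intersect. One (4 states) tracks the count of `a`s, saturating at 3; the other (4 states) tracks partial matches of the forbidden pattern `bba`. Each combined state is a pair, one component from each; accept when both components accept. Equivalent product states are then merged.
        a   b  
>  q0   q1  q2 
   q1   q3  q4 
   q2   q1  q5 
 * q3   q3  q6 
   q4   q3  q5 
   q5   q5  q5 
 * q6   q3  q7 
 * q7   q5  q7 
(> = start, * = accepting)

start=q0; accept=q3,q6,q7; q0-a->q1; q0-b->q2; q1-a->q3; q1-b->q4; q2-a->q1; q2-b->q5; q3-a->q3; q3-b->q6; q4-a->q3; q4-b->q5; q5-a->q5; q5-b->q5; q6-a->q3; q6-b->q7; q7-a->q5; q7-b->q7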